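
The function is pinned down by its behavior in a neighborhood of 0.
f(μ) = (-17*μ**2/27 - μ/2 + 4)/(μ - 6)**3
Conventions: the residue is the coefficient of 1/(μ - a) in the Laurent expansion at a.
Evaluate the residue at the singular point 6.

The residue is -17/27.

At the order-3 pole 6 set g(μ) = (μ - (6))^3*f(μ) = -17*μ**2/27 - μ/2 + 4.
Order-3 pole: residue = g''(a)/2; g''(6) = -34/27, so the residue is -17/27.


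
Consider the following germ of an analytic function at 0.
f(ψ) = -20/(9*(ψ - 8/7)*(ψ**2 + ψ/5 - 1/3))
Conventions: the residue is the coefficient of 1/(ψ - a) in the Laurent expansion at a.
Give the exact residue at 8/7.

At the order-1 pole 8/7 set g(ψ) = (ψ - (8/7))*f(ψ) = -20/(9*(ψ**2 + ψ/5 - 1/3)).
Simple pole: residue = g(a) at a = 8/7, which is -4900/2649.

The residue is -4900/2649.


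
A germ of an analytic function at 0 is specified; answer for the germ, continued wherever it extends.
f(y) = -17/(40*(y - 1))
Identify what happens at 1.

The point is a pole of order 1.

The denominator factor y - 1 vanishes at 1 and appears to the power 1; the numerator there equals -17/40, nonzero, and no other factor vanishes.
Hence a pole whose order is the multiplicity, 1.


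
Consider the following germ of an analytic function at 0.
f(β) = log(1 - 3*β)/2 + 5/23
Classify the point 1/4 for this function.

There is no denominator, hence no pole anywhere.
Branch term log(1 - β/(1/3)): argument at 1/4 is 1/4, nonzero, so 1/4 is not its branch point (a point on a principal cut is still regular for the continued germ).
So the germ continues analytically to 1/4.

The point is a regular point.


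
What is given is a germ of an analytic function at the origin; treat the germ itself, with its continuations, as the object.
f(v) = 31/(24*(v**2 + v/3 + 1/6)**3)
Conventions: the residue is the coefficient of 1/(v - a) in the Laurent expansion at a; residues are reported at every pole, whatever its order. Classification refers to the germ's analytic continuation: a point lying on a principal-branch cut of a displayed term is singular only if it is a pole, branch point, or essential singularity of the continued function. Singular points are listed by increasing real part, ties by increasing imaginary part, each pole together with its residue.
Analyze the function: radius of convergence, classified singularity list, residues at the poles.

Radius of convergence at 0: (1/6)*sqrt(6).
At (-1/6) - ((1/6)*sqrt(5))*i: a pole of order 3; residue ((7533/500)*sqrt(5))*i.
At (-1/6) + ((1/6)*sqrt(5))*i: a pole of order 3; residue -((7533/500)*sqrt(5))*i.

Denominator factor (v**2 + v/3 + 1/6)^3: discriminant -5/9, complex-conjugate roots (-1/6) + ((1/6)*sqrt(5))*i and (-1/6) - ((1/6)*sqrt(5))*i; poles of order 3, moduli (1/6)*sqrt(6) and (1/6)*sqrt(6).
The radius of convergence is the smallest modulus among the singular points: (1/6)*sqrt(6).
The factor v**2 + v/3 + 1/6 splits as (v - a)(v - a') with a = (-1/6) - ((1/6)*sqrt(5))*i, a' = (-1/6) + ((1/6)*sqrt(5))*i. At the order-3 pole a set g(v) = (v - a)^3*f(v) = [31/24] / (v - a')^3.
Order-3 pole: residue = g''(a)/2; g''((-1/6) - ((1/6)*sqrt(5))*i) = ((7533/250)*sqrt(5))*i, so the residue is ((7533/500)*sqrt(5))*i.
The factor v**2 + v/3 + 1/6 splits as (v - a)(v - a') with a = (-1/6) + ((1/6)*sqrt(5))*i, a' = (-1/6) - ((1/6)*sqrt(5))*i. At the order-3 pole a set g(v) = (v - a)^3*f(v) = [31/24] / (v - a')^3.
Order-3 pole: residue = g''(a)/2; g''((-1/6) + ((1/6)*sqrt(5))*i) = -((7533/250)*sqrt(5))*i, so the residue is -((7533/500)*sqrt(5))*i.
List the singular points by increasing real part (a conjugate pair: the negative imaginary part first).


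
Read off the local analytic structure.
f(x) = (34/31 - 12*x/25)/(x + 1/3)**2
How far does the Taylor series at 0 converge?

Denominator factor (x + 1/3)^2: pole of order 2 at -1/3, modulus 1/3.
The radius of convergence is the smallest modulus among the singular points: 1/3.

The radius of convergence is 1/3.


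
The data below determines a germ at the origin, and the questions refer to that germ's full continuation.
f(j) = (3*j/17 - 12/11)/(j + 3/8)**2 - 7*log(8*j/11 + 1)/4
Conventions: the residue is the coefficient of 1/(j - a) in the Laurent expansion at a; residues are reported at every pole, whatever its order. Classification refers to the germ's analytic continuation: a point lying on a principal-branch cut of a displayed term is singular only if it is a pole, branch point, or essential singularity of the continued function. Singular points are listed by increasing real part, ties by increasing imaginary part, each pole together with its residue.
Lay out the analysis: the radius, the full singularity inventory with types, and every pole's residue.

Denominator factor (j + 3/8)^2: pole of order 2 at -3/8, modulus 3/8.
Branch term (-7/4)*log(1 - j/(-11/8)): its argument vanishes at j = -11/8, a logarithmic branch point, modulus 11/8.
The radius of convergence is the smallest modulus among the singular points: 3/8.
The branch term is analytic at -3/8 and contributes nothing to the residue; only the rational part matters.
At the order-2 pole -3/8 set g(j) = (j - (-3/8))^2*(rational part) = 3*j/17 - 12/11.
Order-2 pole: residue = g'(a); g'(-3/8) = 3/17, so the residue is 3/17.
List the singular points by increasing real part (a conjugate pair: the negative imaginary part first).

Radius of convergence at 0: 3/8.
At -11/8: a logarithmic branch point.
At -3/8: a pole of order 2; residue 3/17.


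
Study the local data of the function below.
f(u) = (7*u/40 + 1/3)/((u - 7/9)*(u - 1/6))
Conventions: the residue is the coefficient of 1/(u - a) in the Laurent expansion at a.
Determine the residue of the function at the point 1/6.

At the order-1 pole 1/6 set g(u) = (u - (1/6))*f(u) = (7*u/40 + 1/3)/(u - 7/9).
Simple pole: residue = g(a) at a = 1/6, which is -261/440.

The residue is -261/440.


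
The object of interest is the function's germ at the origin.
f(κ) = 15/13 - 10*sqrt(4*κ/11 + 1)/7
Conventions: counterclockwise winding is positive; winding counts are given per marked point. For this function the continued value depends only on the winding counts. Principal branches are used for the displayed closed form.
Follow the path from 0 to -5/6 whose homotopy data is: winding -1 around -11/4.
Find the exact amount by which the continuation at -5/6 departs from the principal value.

The rational part is single-valued and drops out of the difference; each branch term changes only by its own monodromy.
(-10/7)*sqrt(1 - κ/(-11/4)): winding -1 is odd, the square root flips sign, contributing -2*(-10/7)*sqrt(1 - (-5/6)/(-11/4)) = -2*(-10/7)*sqrt(23/33) = (20/231)*sqrt(759).
Summing the contributions at κ = -5/6 gives (20/231)*sqrt(759).

Continued minus principal equals (20/231)*sqrt(759).


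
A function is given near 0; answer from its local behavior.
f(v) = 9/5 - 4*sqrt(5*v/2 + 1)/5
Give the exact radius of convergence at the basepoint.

Branch term (-4/5)*sqrt(1 - v/(-2/5)): its argument vanishes at v = -2/5, a square-root branch point, modulus 2/5.
The radius of convergence is the smallest modulus among the singular points: 2/5.

The radius of convergence is 2/5.


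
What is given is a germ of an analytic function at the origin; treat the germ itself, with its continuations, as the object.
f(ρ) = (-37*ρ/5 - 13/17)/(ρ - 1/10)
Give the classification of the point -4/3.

Denominator factors: ρ - 1/10 = -43/30 at ρ = -4/3 — none vanishes.
So the germ continues analytically to -4/3.

The point is a regular point.


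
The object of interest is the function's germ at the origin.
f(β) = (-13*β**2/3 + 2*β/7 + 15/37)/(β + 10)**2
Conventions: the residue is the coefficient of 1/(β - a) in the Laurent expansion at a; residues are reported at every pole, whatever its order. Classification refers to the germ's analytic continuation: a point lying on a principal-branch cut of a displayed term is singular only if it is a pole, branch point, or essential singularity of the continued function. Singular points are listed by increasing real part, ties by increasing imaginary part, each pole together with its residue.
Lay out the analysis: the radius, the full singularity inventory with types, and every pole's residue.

Radius of convergence at 0: 10.
At -10: a pole of order 2; residue 1826/21.

Denominator factor (β + 10)^2: pole of order 2 at -10, modulus 10.
The radius of convergence is the smallest modulus among the singular points: 10.
At the order-2 pole -10 set g(β) = (β - (-10))^2*f(β) = -13*β**2/3 + 2*β/7 + 15/37.
Order-2 pole: residue = g'(a); g'(-10) = 1826/21, so the residue is 1826/21.


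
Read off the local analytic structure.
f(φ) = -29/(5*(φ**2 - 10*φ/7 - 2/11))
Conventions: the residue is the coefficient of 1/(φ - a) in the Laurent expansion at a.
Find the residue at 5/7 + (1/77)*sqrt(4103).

The factor φ**2 - 10*φ/7 - 2/11 splits as (φ - a)(φ - a') with a = 5/7 + (1/77)*sqrt(4103), a' = 5/7 - (1/77)*sqrt(4103). At the order-1 pole a set g(φ) = (φ - a)*f(φ) = [-29/5] / (φ - a').
Simple pole: residue = g(a) at a = 5/7 + (1/77)*sqrt(4103), which is -(203/3730)*sqrt(4103).

The residue is -(203/3730)*sqrt(4103).


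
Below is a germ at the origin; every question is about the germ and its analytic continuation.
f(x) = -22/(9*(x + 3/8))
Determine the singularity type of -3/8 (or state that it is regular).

The point is a pole of order 1.

The denominator factor x + 3/8 vanishes at -3/8 and appears to the power 1; the numerator there equals -22/9, nonzero, and no other factor vanishes.
Hence a pole whose order is the multiplicity, 1.


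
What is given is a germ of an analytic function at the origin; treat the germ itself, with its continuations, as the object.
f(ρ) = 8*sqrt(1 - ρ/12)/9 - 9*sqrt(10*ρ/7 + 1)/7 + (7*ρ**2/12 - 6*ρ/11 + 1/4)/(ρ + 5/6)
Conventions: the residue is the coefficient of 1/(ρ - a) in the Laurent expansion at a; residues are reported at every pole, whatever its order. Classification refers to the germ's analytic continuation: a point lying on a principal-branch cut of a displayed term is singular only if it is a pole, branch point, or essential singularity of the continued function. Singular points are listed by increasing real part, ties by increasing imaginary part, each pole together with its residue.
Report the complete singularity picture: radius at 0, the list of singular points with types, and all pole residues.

Radius of convergence at 0: 7/10.
At -5/6: a pole of order 1; residue 5273/4752.
At -7/10: an algebraic (square-root) branch point.
At 12: an algebraic (square-root) branch point.

Denominator factor (ρ + 5/6): pole of order 1 at -5/6, modulus 5/6.
Branch term (8/9)*sqrt(1 - ρ/(12)): its argument vanishes at ρ = 12, a square-root branch point, modulus 12.
Branch term (-9/7)*sqrt(1 - ρ/(-7/10)): its argument vanishes at ρ = -7/10, a square-root branch point, modulus 7/10.
The radius of convergence is the smallest modulus among the singular points: 7/10.
The branch terms are analytic at -5/6 and contribute nothing to the residue; only the rational part matters.
At the order-1 pole -5/6 set g(ρ) = (ρ - (-5/6))*(rational part) = 7*ρ**2/12 - 6*ρ/11 + 1/4.
Simple pole: residue = g(a) at a = -5/6, which is 5273/4752.
List the singular points by increasing real part (a conjugate pair: the negative imaginary part first).


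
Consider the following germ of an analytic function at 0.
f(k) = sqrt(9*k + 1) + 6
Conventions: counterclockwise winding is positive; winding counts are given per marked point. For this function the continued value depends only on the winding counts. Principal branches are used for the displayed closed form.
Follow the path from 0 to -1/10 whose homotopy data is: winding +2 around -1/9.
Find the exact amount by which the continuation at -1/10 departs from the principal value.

The rational part is single-valued and drops out of the difference; each branch term changes only by its own monodromy.
(1)*sqrt(1 - k/(-1/9)): winding +2 is even, the square root returns to the same sheet, contribution 0.
Summing the contributions at k = -1/10 gives 0.

Continued minus principal equals 0.


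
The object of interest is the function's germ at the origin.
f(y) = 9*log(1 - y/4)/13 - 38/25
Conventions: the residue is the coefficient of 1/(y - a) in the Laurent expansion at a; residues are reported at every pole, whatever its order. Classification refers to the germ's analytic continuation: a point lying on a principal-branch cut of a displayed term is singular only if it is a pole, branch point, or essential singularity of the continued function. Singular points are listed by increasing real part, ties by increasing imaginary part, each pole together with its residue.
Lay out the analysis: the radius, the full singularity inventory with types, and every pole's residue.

Branch term (9/13)*log(1 - y/(4)): its argument vanishes at y = 4, a logarithmic branch point, modulus 4.
The radius of convergence is the smallest modulus among the singular points: 4.

Radius of convergence at 0: 4.
At 4: a logarithmic branch point.


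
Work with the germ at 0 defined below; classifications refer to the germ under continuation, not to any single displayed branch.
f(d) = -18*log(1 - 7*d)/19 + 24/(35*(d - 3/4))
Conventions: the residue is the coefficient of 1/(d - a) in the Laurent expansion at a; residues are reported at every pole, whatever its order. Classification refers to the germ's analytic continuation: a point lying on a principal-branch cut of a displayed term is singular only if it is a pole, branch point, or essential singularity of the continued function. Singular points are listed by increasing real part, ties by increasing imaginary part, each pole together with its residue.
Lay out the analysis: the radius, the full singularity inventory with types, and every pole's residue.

Radius of convergence at 0: 1/7.
At 1/7: a logarithmic branch point.
At 3/4: a pole of order 1; residue 24/35.

Denominator factor (d - 3/4): pole of order 1 at 3/4, modulus 3/4.
Branch term (-18/19)*log(1 - d/(1/7)): its argument vanishes at d = 1/7, a logarithmic branch point, modulus 1/7.
The radius of convergence is the smallest modulus among the singular points: 1/7.
The branch term is analytic at 3/4 and contributes nothing to the residue; only the rational part matters.
At the order-1 pole 3/4 set g(d) = (d - (3/4))*(rational part) = 24/35.
Simple pole: residue = g(a) at a = 3/4, which is 24/35.
List the singular points by increasing real part (a conjugate pair: the negative imaginary part first).


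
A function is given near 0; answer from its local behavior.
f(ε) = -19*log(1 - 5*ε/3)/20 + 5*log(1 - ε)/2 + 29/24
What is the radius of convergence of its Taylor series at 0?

Branch term (5/2)*log(1 - ε/(1)): its argument vanishes at ε = 1, a logarithmic branch point, modulus 1.
Branch term (-19/20)*log(1 - ε/(3/5)): its argument vanishes at ε = 3/5, a logarithmic branch point, modulus 3/5.
The radius of convergence is the smallest modulus among the singular points: 3/5.

The radius of convergence is 3/5.


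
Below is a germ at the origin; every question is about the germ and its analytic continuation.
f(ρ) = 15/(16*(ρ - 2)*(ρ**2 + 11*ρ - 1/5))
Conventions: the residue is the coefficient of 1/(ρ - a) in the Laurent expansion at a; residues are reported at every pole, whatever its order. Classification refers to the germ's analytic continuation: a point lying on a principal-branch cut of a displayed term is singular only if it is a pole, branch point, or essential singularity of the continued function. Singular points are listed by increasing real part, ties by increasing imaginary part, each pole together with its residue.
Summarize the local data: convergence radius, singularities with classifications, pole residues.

Radius of convergence at 0: -11/2 + (1/10)*sqrt(3045).
At -11/2 - (1/10)*sqrt(3045): a pole of order 1; residue -25/1376 + (125/279328)*sqrt(3045).
At -11/2 + (1/10)*sqrt(3045): a pole of order 1; residue -25/1376 - (125/279328)*sqrt(3045).
At 2: a pole of order 1; residue 25/688.

Denominator factor (ρ**2 + 11*ρ - 1/5): discriminant 609/5, real irrational roots -11/2 + (1/10)*sqrt(3045) and -11/2 - (1/10)*sqrt(3045); poles of order 1, moduli -11/2 + (1/10)*sqrt(3045) and 11/2 + (1/10)*sqrt(3045).
Denominator factor (ρ - 2): pole of order 1 at 2, modulus 2.
The radius of convergence is the smallest modulus among the singular points: -11/2 + (1/10)*sqrt(3045).
The factor ρ**2 + 11*ρ - 1/5 splits as (ρ - a)(ρ - a') with a = -11/2 - (1/10)*sqrt(3045), a' = -11/2 + (1/10)*sqrt(3045). At the order-1 pole a set g(ρ) = (ρ - a)*f(ρ) = [15/(16*(ρ - 2))] / (ρ - a').
Simple pole: residue = g(a) at a = -11/2 - (1/10)*sqrt(3045), which is -25/1376 + (125/279328)*sqrt(3045).
The factor ρ**2 + 11*ρ - 1/5 splits as (ρ - a)(ρ - a') with a = -11/2 + (1/10)*sqrt(3045), a' = -11/2 - (1/10)*sqrt(3045). At the order-1 pole a set g(ρ) = (ρ - a)*f(ρ) = [15/(16*(ρ - 2))] / (ρ - a').
Simple pole: residue = g(a) at a = -11/2 + (1/10)*sqrt(3045), which is -25/1376 - (125/279328)*sqrt(3045).
At the order-1 pole 2 set g(ρ) = (ρ - (2))*f(ρ) = 15/(16*(ρ**2 + 11*ρ - 1/5)).
Simple pole: residue = g(a) at a = 2, which is 25/688.
List the singular points by increasing real part (a conjugate pair: the negative imaginary part first).


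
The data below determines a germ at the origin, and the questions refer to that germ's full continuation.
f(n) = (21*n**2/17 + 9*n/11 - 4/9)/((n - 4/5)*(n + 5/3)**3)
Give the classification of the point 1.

Denominator factors: n + 5/3 = 8/3 at n = 1; n - 4/5 = 1/5 at n = 1 — none vanishes.
So the germ continues analytically to 1.

The point is a regular point.


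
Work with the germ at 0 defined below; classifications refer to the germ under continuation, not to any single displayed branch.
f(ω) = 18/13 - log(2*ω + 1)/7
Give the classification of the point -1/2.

The point is a logarithmic branch point.

The term (-1/7)*log(1 - ω/(-1/2)) has argument 1 - -1/2/(-1/2) = 0 at -1/2: a logarithmic (infinitely-sheeted) branch point; the remaining terms are analytic or single-valued there.


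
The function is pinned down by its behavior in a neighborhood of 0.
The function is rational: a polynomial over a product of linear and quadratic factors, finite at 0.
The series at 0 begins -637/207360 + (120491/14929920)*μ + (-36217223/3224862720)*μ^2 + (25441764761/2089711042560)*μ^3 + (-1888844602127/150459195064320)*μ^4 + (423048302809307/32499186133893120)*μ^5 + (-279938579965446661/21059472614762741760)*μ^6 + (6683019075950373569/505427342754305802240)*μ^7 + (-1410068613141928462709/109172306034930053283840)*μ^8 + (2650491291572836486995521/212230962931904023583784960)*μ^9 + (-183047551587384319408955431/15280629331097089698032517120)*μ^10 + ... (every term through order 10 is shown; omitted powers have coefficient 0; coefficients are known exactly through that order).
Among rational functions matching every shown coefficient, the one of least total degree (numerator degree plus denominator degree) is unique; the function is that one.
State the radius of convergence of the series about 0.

No rational of total degree below 9 reproduces all 11 coefficients; solving the [1/8] Pade equations on them gives f(μ) = (3*μ/8 - 13/15)/((μ + 8/7)**2*(μ**2 + 8*μ/9 + 6)**3), whose expansion matches every shown term.
Denominator factor (μ**2 + 8*μ/9 + 6)^3: discriminant -1880/81, complex-conjugate roots (-4/9) + ((1/9)*sqrt(470))*i and (-4/9) - ((1/9)*sqrt(470))*i; poles of order 3, moduli sqrt(6) and sqrt(6).
Denominator factor (μ + 8/7)^2: pole of order 2 at -8/7, modulus 8/7.
The radius of convergence is the smallest modulus among the singular points: 8/7.

The radius of convergence is 8/7.


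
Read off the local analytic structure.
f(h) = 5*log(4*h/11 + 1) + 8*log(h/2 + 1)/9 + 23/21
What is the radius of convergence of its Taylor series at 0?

Branch term (5)*log(1 - h/(-11/4)): its argument vanishes at h = -11/4, a logarithmic branch point, modulus 11/4.
Branch term (8/9)*log(1 - h/(-2)): its argument vanishes at h = -2, a logarithmic branch point, modulus 2.
The radius of convergence is the smallest modulus among the singular points: 2.

The radius of convergence is 2.


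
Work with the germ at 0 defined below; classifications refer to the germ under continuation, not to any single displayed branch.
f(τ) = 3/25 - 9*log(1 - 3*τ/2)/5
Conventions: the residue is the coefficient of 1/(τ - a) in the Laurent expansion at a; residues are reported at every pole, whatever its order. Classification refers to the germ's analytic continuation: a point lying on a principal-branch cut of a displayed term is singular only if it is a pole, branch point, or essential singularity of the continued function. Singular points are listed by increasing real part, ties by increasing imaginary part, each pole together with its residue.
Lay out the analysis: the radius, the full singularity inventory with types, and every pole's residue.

Radius of convergence at 0: 2/3.
At 2/3: a logarithmic branch point.

Branch term (-9/5)*log(1 - τ/(2/3)): its argument vanishes at τ = 2/3, a logarithmic branch point, modulus 2/3.
The radius of convergence is the smallest modulus among the singular points: 2/3.


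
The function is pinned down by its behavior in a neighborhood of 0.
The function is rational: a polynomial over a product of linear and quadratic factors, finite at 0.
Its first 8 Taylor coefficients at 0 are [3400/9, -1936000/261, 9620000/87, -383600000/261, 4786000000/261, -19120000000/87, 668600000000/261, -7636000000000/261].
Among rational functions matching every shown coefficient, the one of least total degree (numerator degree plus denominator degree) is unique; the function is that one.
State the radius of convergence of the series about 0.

No rational of total degree below 3 reproduces all 8 coefficients; solving the [1/2] Pade equations on them gives f(κ) = (40*κ/29 + 34/9)/(κ + 1/10)**2, whose expansion matches every shown term.
Denominator factor (κ + 1/10)^2: pole of order 2 at -1/10, modulus 1/10.
The radius of convergence is the smallest modulus among the singular points: 1/10.

The radius of convergence is 1/10.


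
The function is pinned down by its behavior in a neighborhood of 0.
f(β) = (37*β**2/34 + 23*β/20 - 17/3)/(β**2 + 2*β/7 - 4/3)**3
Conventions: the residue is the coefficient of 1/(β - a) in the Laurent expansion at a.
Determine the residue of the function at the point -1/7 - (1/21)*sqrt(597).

The residue is (971986197/42870458560)*sqrt(597).

The factor β**2 + 2*β/7 - 4/3 splits as (β - a)(β - a') with a = -1/7 - (1/21)*sqrt(597), a' = -1/7 + (1/21)*sqrt(597). At the order-3 pole a set g(β) = (β - a)^3*f(β) = [37*β**2/34 + 23*β/20 - 17/3] / (β - a')^3.
Order-3 pole: residue = g''(a)/2; g''(-1/7 - (1/21)*sqrt(597)) = (971986197/21435229280)*sqrt(597), so the residue is (971986197/42870458560)*sqrt(597).


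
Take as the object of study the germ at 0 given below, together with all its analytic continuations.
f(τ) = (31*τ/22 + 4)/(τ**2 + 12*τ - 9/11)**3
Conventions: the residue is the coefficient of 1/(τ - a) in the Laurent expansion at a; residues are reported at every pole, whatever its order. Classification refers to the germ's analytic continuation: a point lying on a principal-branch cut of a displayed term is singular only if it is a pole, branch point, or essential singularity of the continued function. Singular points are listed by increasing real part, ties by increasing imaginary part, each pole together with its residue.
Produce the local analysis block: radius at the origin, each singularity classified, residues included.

Denominator factor (τ**2 + 12*τ - 9/11)^3: discriminant 1620/11, real irrational roots -6 + (9/11)*sqrt(55) and -6 - (9/11)*sqrt(55); poles of order 3, moduli -6 + (9/11)*sqrt(55) and 6 + (9/11)*sqrt(55).
The radius of convergence is the smallest modulus among the singular points: -6 + (9/11)*sqrt(55).
The factor τ**2 + 12*τ - 9/11 splits as (τ - a)(τ - a') with a = -6 - (9/11)*sqrt(55), a' = -6 + (9/11)*sqrt(55). At the order-3 pole a set g(τ) = (τ - a)^3*f(τ) = [31*τ/22 + 4] / (τ - a')^3.
Order-3 pole: residue = g''(a)/2; g''(-6 - (9/11)*sqrt(55)) = (539/19683000)*sqrt(55), so the residue is (539/39366000)*sqrt(55).
The factor τ**2 + 12*τ - 9/11 splits as (τ - a)(τ - a') with a = -6 + (9/11)*sqrt(55), a' = -6 - (9/11)*sqrt(55). At the order-3 pole a set g(τ) = (τ - a)^3*f(τ) = [31*τ/22 + 4] / (τ - a')^3.
Order-3 pole: residue = g''(a)/2; g''(-6 + (9/11)*sqrt(55)) = -(539/19683000)*sqrt(55), so the residue is -(539/39366000)*sqrt(55).
List the singular points by increasing real part (a conjugate pair: the negative imaginary part first).

Radius of convergence at 0: -6 + (9/11)*sqrt(55).
At -6 - (9/11)*sqrt(55): a pole of order 3; residue (539/39366000)*sqrt(55).
At -6 + (9/11)*sqrt(55): a pole of order 3; residue -(539/39366000)*sqrt(55).


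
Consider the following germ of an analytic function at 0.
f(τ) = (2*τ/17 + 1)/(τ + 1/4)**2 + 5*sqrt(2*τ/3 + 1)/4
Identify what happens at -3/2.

The point is an algebraic (square-root) branch point.

The term (5/4)*sqrt(1 - τ/(-3/2)) has argument 1 - -3/2/(-3/2) = 0 at -3/2: a square-root (algebraic, two-sheeted) branch point; the remaining terms are analytic or single-valued there.


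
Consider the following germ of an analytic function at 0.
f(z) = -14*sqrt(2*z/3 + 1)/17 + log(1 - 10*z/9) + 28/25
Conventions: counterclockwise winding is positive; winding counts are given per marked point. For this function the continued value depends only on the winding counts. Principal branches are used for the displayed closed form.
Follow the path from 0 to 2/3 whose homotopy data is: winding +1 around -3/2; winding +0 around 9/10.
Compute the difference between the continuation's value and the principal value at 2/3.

Continued minus principal equals (28/51)*sqrt(13).

The rational part is single-valued and drops out of the difference; each branch term changes only by its own monodromy.
(-14/17)*sqrt(1 - z/(-3/2)): winding +1 is odd, the square root flips sign, contributing -2*(-14/17)*sqrt(1 - (2/3)/(-3/2)) = -2*(-14/17)*sqrt(13/9) = (28/51)*sqrt(13).
(1)*log(1 - z/(9/10)): winding 0 around 9/10, so this term returns to its principal value, contribution 0.
Summing the contributions at z = 2/3 gives (28/51)*sqrt(13).


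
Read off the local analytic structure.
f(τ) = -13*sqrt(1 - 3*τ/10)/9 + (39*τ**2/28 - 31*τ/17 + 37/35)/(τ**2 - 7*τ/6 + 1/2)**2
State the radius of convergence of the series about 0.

The radius of convergence is (1/2)*sqrt(2).

Denominator factor (τ**2 - 7*τ/6 + 1/2)^2: discriminant -23/36, complex-conjugate roots (7/12) + ((1/12)*sqrt(23))*i and (7/12) - ((1/12)*sqrt(23))*i; poles of order 2, moduli (1/2)*sqrt(2) and (1/2)*sqrt(2).
Branch term (-13/9)*sqrt(1 - τ/(10/3)): its argument vanishes at τ = 10/3, a square-root branch point, modulus 10/3.
The radius of convergence is the smallest modulus among the singular points: (1/2)*sqrt(2).


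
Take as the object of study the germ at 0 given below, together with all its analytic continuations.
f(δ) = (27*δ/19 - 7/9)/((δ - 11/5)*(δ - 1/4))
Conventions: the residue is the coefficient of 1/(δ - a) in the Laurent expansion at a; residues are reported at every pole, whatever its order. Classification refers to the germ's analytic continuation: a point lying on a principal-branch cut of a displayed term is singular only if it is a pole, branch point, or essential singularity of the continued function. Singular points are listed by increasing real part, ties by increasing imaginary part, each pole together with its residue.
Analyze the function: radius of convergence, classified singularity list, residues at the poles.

Radius of convergence at 0: 1/4.
At 1/4: a pole of order 1; residue 1445/6669.
At 11/5: a pole of order 1; residue 8032/6669.

Denominator factor (δ - 1/4): pole of order 1 at 1/4, modulus 1/4.
Denominator factor (δ - 11/5): pole of order 1 at 11/5, modulus 11/5.
The radius of convergence is the smallest modulus among the singular points: 1/4.
At the order-1 pole 1/4 set g(δ) = (δ - (1/4))*f(δ) = (27*δ/19 - 7/9)/(δ - 11/5).
Simple pole: residue = g(a) at a = 1/4, which is 1445/6669.
At the order-1 pole 11/5 set g(δ) = (δ - (11/5))*f(δ) = (27*δ/19 - 7/9)/(δ - 1/4).
Simple pole: residue = g(a) at a = 11/5, which is 8032/6669.
List the singular points by increasing real part (a conjugate pair: the negative imaginary part first).


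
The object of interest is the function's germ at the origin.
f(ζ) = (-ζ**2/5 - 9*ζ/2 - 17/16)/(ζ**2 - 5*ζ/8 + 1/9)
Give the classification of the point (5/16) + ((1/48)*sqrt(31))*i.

The denominator factor ζ**2 - 5*ζ/8 + 1/9 vanishes at (5/16) + ((1/48)*sqrt(31))*i and appears to the power 1; the numerator there equals (-14317/5760) - ((37/384)*sqrt(31))*i, nonzero, and no other factor vanishes.
Hence a pole whose order is the multiplicity, 1.

The point is a pole of order 1.


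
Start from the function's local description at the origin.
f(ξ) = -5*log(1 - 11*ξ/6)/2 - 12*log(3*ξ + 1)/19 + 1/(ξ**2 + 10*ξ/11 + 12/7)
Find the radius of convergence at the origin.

The radius of convergence is 1/3.

Denominator factor (ξ**2 + 10*ξ/11 + 12/7): discriminant -5108/847, complex-conjugate roots (-5/11) + ((1/77)*sqrt(8939))*i and (-5/11) - ((1/77)*sqrt(8939))*i; poles of order 1, moduli (2/7)*sqrt(21) and (2/7)*sqrt(21).
Branch term (-5/2)*log(1 - ξ/(6/11)): its argument vanishes at ξ = 6/11, a logarithmic branch point, modulus 6/11.
Branch term (-12/19)*log(1 - ξ/(-1/3)): its argument vanishes at ξ = -1/3, a logarithmic branch point, modulus 1/3.
The radius of convergence is the smallest modulus among the singular points: 1/3.


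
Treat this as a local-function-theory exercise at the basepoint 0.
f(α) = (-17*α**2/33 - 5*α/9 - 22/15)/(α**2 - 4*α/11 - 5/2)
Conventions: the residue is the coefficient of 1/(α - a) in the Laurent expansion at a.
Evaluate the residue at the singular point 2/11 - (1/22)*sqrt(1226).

The factor α**2 - 4*α/11 - 5/2 splits as (α - a)(α - a') with a = 2/11 - (1/22)*sqrt(1226), a' = 2/11 + (1/22)*sqrt(1226). At the order-1 pole a set g(α) = (α - a)*f(α) = [-17*α**2/33 - 5*α/9 - 22/15] / (α - a').
Simple pole: residue = g(a) at a = 2/11 - (1/22)*sqrt(1226), which is -809/2178 + (346147/13351140)*sqrt(1226).

The residue is -809/2178 + (346147/13351140)*sqrt(1226).


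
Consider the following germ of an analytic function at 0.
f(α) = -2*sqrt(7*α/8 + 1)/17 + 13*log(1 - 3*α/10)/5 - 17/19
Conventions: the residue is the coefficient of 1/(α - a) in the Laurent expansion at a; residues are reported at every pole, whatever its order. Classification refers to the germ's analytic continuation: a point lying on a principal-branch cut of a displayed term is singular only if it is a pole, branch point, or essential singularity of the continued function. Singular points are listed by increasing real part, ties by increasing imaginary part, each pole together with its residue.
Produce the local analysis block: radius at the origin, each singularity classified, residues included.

Branch term (-2/17)*sqrt(1 - α/(-8/7)): its argument vanishes at α = -8/7, a square-root branch point, modulus 8/7.
Branch term (13/5)*log(1 - α/(10/3)): its argument vanishes at α = 10/3, a logarithmic branch point, modulus 10/3.
The radius of convergence is the smallest modulus among the singular points: 8/7.
List the singular points by increasing real part (a conjugate pair: the negative imaginary part first).

Radius of convergence at 0: 8/7.
At -8/7: an algebraic (square-root) branch point.
At 10/3: a logarithmic branch point.


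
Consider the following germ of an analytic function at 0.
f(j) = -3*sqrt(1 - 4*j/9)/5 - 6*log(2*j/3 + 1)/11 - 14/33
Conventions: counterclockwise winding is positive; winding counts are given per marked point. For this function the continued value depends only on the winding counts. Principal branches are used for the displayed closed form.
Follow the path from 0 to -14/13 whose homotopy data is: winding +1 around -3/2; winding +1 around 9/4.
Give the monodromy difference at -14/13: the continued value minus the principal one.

Continued minus principal equals ((2/65)*sqrt(2249)) - ((12/11)*pi)*i.

The rational part is single-valued and drops out of the difference; each branch term changes only by its own monodromy.
(-6/11)*log(1 - j/(-3/2)): each positive loop around -3/2 adds 2*pi*i to the log, so winding +1 contributes (-6/11)*(1)*2*pi*i = -(12/11)*pi*i.
(-3/5)*sqrt(1 - j/(9/4)): winding +1 is odd, the square root flips sign, contributing -2*(-3/5)*sqrt(1 - (-14/13)/(9/4)) = -2*(-3/5)*sqrt(173/117) = (2/65)*sqrt(2249).
Summing the contributions at j = -14/13 gives ((2/65)*sqrt(2249)) - ((12/11)*pi)*i.


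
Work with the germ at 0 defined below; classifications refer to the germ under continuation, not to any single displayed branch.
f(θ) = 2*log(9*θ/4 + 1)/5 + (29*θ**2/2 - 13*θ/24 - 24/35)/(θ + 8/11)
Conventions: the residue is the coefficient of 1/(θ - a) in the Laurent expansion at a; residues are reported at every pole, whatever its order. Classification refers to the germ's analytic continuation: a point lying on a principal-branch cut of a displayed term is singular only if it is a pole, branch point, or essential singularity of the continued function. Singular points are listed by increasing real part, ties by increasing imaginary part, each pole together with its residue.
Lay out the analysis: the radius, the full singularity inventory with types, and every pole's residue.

Radius of convergence at 0: 4/9.
At -8/11: a pole of order 1; residue 93733/12705.
At -4/9: a logarithmic branch point.

Denominator factor (θ + 8/11): pole of order 1 at -8/11, modulus 8/11.
Branch term (2/5)*log(1 - θ/(-4/9)): its argument vanishes at θ = -4/9, a logarithmic branch point, modulus 4/9.
The radius of convergence is the smallest modulus among the singular points: 4/9.
The branch term is analytic at -8/11 and contributes nothing to the residue; only the rational part matters.
At the order-1 pole -8/11 set g(θ) = (θ - (-8/11))*(rational part) = 29*θ**2/2 - 13*θ/24 - 24/35.
Simple pole: residue = g(a) at a = -8/11, which is 93733/12705.
List the singular points by increasing real part (a conjugate pair: the negative imaginary part first).


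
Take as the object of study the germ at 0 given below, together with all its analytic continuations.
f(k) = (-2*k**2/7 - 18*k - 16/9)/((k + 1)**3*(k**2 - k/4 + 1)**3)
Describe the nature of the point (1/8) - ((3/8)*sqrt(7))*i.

The denominator factor k**2 - k/4 + 1 vanishes at (1/8) - ((3/8)*sqrt(7))*i and appears to the power 3; the numerator there equals (-3781/1008) + ((759/112)*sqrt(7))*i, nonzero, and no other factor vanishes.
Hence a pole whose order is the multiplicity, 3.

The point is a pole of order 3.


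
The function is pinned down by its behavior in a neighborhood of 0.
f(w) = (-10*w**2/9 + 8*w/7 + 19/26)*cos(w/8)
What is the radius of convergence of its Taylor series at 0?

The factor cos(w/8) is entire and contributes no finite singular point.
The polynomial part has no poles.
No finite singular points: the Taylor series at 0 converges everywhere.

The radius of convergence is infinite.


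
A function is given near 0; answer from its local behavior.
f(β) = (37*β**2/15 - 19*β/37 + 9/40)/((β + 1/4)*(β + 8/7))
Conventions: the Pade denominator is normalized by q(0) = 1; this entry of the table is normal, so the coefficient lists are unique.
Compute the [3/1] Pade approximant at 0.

The Pade approximant has numerator coefficients [63/80, -55869486799/22890327500, 359919415583/34335491250, -387605524474/51503236875]; denominator coefficients [1, 3012556391/742389000].

Taylor coefficients needed (expand at 0): a_0 = 63/80, a_1 = -133469/23680, a_2 = 18955937/568320, a_3 = -43306025/303104, a_4 = 569943101/983040.
Write the denominator as Q(β) = 1 + q1*β. Requiring Q*f - P = O(β^5) with deg P <= 3 kills the coefficients of β^4..β^4 in Q*f:
  β^4: a_4 + q1*a_3 = 0, i.e. 569943101/983040 + (-43306025/303104)*q1 = 0.
Solving this linear system: q1 = 3012556391/742389000.
The numerator is Q*f truncated at degree 3: P0 = a_0 = 63/80; P1 = a_1 + q1*a_0 = -55869486799/22890327500; P2 = a_2 + q1*a_1 = 359919415583/34335491250; P3 = a_3 + q1*a_2 = -387605524474/51503236875.


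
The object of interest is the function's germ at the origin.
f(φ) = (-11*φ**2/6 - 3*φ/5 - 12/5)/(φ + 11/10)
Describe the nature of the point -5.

The point is a regular point.

Denominator factors: φ + 11/10 = -39/10 at φ = -5 — none vanishes.
So the germ continues analytically to -5.


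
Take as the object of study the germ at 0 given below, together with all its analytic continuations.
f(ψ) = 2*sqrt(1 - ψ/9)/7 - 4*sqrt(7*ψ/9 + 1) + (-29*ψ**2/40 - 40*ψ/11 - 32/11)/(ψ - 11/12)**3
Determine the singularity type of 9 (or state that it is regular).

The term (2/7)*sqrt(1 - ψ/(9)) has argument 1 - 9/(9) = 0 at 9: a square-root (algebraic, two-sheeted) branch point; the remaining terms are analytic or single-valued there.

The point is an algebraic (square-root) branch point.


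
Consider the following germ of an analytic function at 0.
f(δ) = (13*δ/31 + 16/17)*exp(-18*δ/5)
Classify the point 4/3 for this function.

The point is a regular point.

There is no denominator, hence no pole anywhere.
The factor exp(-18*δ/5) is entire.
So the germ continues analytically to 4/3.


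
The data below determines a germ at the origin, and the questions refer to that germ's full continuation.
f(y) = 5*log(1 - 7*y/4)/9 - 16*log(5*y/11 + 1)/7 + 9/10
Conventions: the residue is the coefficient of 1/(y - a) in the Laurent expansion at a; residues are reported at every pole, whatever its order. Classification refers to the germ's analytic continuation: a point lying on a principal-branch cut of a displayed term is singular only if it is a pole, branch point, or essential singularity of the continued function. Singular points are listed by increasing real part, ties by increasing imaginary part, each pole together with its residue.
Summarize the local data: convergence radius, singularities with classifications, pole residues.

Radius of convergence at 0: 4/7.
At -11/5: a logarithmic branch point.
At 4/7: a logarithmic branch point.

Branch term (5/9)*log(1 - y/(4/7)): its argument vanishes at y = 4/7, a logarithmic branch point, modulus 4/7.
Branch term (-16/7)*log(1 - y/(-11/5)): its argument vanishes at y = -11/5, a logarithmic branch point, modulus 11/5.
The radius of convergence is the smallest modulus among the singular points: 4/7.
List the singular points by increasing real part (a conjugate pair: the negative imaginary part first).


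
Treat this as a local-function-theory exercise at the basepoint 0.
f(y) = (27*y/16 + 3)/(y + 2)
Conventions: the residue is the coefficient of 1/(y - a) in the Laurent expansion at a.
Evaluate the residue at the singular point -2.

The residue is -3/8.

At the order-1 pole -2 set g(y) = (y - (-2))*f(y) = 27*y/16 + 3.
Simple pole: residue = g(a) at a = -2, which is -3/8.


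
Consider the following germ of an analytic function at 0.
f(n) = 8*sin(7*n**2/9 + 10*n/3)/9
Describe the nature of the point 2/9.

The point is a regular point.

There is no denominator, hence no pole anywhere.
The factor -sin(7*n**2/9 + 10*n/3) is entire.
So the germ continues analytically to 2/9.


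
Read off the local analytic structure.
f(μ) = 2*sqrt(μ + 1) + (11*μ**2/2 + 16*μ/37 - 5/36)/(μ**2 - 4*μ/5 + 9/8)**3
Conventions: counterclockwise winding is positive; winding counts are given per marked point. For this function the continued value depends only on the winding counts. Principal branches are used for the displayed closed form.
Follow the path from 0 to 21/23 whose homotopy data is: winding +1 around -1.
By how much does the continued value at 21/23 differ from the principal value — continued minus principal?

The rational part is single-valued and drops out of the difference; each branch term changes only by its own monodromy.
(2)*sqrt(1 - μ/(-1)): winding +1 is odd, the square root flips sign, contributing -2*(2)*sqrt(1 - (21/23)/(-1)) = -2*(2)*sqrt(44/23) = -(8/23)*sqrt(253).
Summing the contributions at μ = 21/23 gives -(8/23)*sqrt(253).

Continued minus principal equals -(8/23)*sqrt(253).
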